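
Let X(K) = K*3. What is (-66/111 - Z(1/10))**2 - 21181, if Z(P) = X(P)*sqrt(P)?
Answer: -28996292679/1369000 + 33*sqrt(10)/925 ≈ -21181.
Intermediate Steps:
X(K) = 3*K
Z(P) = 3*P**(3/2) (Z(P) = (3*P)*sqrt(P) = 3*P**(3/2))
(-66/111 - Z(1/10))**2 - 21181 = (-66/111 - 3*(1/10)**(3/2))**2 - 21181 = (-66*1/111 - 3*(1/10)**(3/2))**2 - 21181 = (-22/37 - 3*sqrt(10)/100)**2 - 21181 = -21181 + (-22/37 - 3*sqrt(10)/100)**2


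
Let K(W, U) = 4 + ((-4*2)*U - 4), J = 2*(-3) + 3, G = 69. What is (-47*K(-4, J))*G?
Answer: -77832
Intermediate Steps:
J = -3 (J = -6 + 3 = -3)
K(W, U) = -8*U (K(W, U) = 4 + (-8*U - 4) = 4 + (-4 - 8*U) = -8*U)
(-47*K(-4, J))*G = -(-376)*(-3)*69 = -47*24*69 = -1128*69 = -77832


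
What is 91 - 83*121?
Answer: -9952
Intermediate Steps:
91 - 83*121 = 91 - 10043 = -9952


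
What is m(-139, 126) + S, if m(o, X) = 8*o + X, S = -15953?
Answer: -16939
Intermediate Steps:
m(o, X) = X + 8*o
m(-139, 126) + S = (126 + 8*(-139)) - 15953 = (126 - 1112) - 15953 = -986 - 15953 = -16939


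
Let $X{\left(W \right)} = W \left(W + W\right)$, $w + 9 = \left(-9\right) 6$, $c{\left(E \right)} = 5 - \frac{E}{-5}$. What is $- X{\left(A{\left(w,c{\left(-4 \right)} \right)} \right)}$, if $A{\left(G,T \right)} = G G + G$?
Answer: $-30513672$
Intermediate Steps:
$c{\left(E \right)} = 5 + \frac{E}{5}$ ($c{\left(E \right)} = 5 - E \left(- \frac{1}{5}\right) = 5 - - \frac{E}{5} = 5 + \frac{E}{5}$)
$w = -63$ ($w = -9 - 54 = -63$)
$A{\left(G,T \right)} = G + G^{2}$ ($A{\left(G,T \right)} = G^{2} + G = G + G^{2}$)
$X{\left(W \right)} = 2 W^{2}$ ($X{\left(W \right)} = W 2 W = 2 W^{2}$)
$- X{\left(A{\left(w,c{\left(-4 \right)} \right)} \right)} = - 2 \left(- 63 \left(1 - 63\right)\right)^{2} = - 2 \left(\left(-63\right) \left(-62\right)\right)^{2} = - 2 \cdot 3906^{2} = - 2 \cdot 15256836 = \left(-1\right) 30513672 = -30513672$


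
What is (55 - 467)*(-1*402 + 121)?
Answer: 115772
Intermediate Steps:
(55 - 467)*(-1*402 + 121) = -412*(-402 + 121) = -412*(-281) = 115772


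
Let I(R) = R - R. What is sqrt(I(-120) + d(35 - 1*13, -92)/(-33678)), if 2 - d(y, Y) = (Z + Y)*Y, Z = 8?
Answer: sqrt(7227673)/5613 ≈ 0.47897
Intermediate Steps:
d(y, Y) = 2 - Y*(8 + Y) (d(y, Y) = 2 - (8 + Y)*Y = 2 - Y*(8 + Y))
I(R) = 0
sqrt(I(-120) + d(35 - 1*13, -92)/(-33678)) = sqrt(0 + (2 - 1*(-92)**2 - 8*(-92))/(-33678)) = sqrt(0 + (2 - 1*8464 + 736)*(-1/33678)) = sqrt(0 + (2 - 8464 + 736)*(-1/33678)) = sqrt(0 - 7726*(-1/33678)) = sqrt(0 + 3863/16839) = sqrt(3863/16839) = sqrt(7227673)/5613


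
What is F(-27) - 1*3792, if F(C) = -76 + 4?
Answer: -3864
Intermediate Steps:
F(C) = -72
F(-27) - 1*3792 = -72 - 1*3792 = -72 - 3792 = -3864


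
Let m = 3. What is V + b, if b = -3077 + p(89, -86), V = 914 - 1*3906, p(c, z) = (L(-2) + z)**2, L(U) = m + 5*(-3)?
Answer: 3535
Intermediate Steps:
L(U) = -12 (L(U) = 3 + 5*(-3) = 3 - 15 = -12)
p(c, z) = (-12 + z)**2
V = -2992 (V = 914 - 3906 = -2992)
b = 6527 (b = -3077 + (-12 - 86)**2 = -3077 + (-98)**2 = -3077 + 9604 = 6527)
V + b = -2992 + 6527 = 3535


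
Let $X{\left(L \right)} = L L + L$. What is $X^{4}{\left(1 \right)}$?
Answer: $16$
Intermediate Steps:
$X{\left(L \right)} = L + L^{2}$ ($X{\left(L \right)} = L^{2} + L = L + L^{2}$)
$X^{4}{\left(1 \right)} = \left(1 \left(1 + 1\right)\right)^{4} = \left(1 \cdot 2\right)^{4} = 2^{4} = 16$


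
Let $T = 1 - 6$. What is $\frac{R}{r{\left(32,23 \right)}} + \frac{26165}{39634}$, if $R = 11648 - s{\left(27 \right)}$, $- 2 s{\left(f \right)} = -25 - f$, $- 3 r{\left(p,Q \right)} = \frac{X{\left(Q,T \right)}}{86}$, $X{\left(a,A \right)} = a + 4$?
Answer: $- \frac{13204543481}{118902} \approx -1.1105 \cdot 10^{5}$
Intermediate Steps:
$T = -5$ ($T = 1 - 6 = -5$)
$X{\left(a,A \right)} = 4 + a$
$r{\left(p,Q \right)} = - \frac{2}{129} - \frac{Q}{258}$ ($r{\left(p,Q \right)} = - \frac{\left(4 + Q\right) \frac{1}{86}}{3} = - \frac{\frac{2}{43} + \frac{Q}{86}}{3} = - \frac{2}{129} - \frac{Q}{258}$)
$s{\left(f \right)} = \frac{25}{2} + \frac{f}{2}$ ($s{\left(f \right)} = - \frac{-25 - f}{2} = \frac{25}{2} + \frac{f}{2}$)
$R = 11622$ ($R = 11648 - \left(\frac{25}{2} + \frac{1}{2} \cdot 27\right) = 11648 - \left(\frac{25}{2} + \frac{27}{2}\right) = 11648 - 26 = 11622$)
$\frac{R}{r{\left(32,23 \right)}} + \frac{26165}{39634} = \frac{11622}{- \frac{2}{129} - \frac{23}{258}} + \frac{26165}{39634} = \frac{11622}{- \frac{2}{129} - \frac{23}{258}} + 26165 \cdot \frac{1}{39634} = \frac{11622}{- \frac{9}{86}} + \frac{26165}{39634} = 11622 \left(- \frac{86}{9}\right) + \frac{26165}{39634} = - \frac{333164}{3} + \frac{26165}{39634} = - \frac{13204543481}{118902}$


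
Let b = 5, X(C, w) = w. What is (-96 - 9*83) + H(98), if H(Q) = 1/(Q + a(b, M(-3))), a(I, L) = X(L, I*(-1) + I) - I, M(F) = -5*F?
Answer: -78398/93 ≈ -842.99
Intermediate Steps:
a(I, L) = -I (a(I, L) = (I*(-1) + I) - I = (-I + I) - I = 0 - I = -I)
H(Q) = 1/(-5 + Q) (H(Q) = 1/(Q - 1*5) = 1/(Q - 5) = 1/(-5 + Q))
(-96 - 9*83) + H(98) = (-96 - 9*83) + 1/(-5 + 98) = (-96 - 747) + 1/93 = -843 + 1/93 = -78398/93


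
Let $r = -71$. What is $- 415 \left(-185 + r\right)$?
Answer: $106240$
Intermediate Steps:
$- 415 \left(-185 + r\right) = - 415 \left(-185 - 71\right) = \left(-415\right) \left(-256\right) = 106240$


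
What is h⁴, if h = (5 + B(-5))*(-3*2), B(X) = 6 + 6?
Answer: 108243216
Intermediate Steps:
B(X) = 12
h = -102 (h = (5 + 12)*(-3*2) = 17*(-6) = -102)
h⁴ = (-102)⁴ = 108243216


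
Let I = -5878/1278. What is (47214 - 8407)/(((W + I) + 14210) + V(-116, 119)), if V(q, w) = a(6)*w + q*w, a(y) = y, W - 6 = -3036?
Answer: -24797673/1223429 ≈ -20.269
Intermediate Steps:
I = -2939/639 (I = -5878*1/1278 = -2939/639 ≈ -4.5994)
W = -3030 (W = 6 - 3036 = -3030)
V(q, w) = 6*w + q*w
(47214 - 8407)/(((W + I) + 14210) + V(-116, 119)) = (47214 - 8407)/(((-3030 - 2939/639) + 14210) + 119*(6 - 116)) = 38807/((-1939109/639 + 14210) + 119*(-110)) = 38807/(7141081/639 - 13090) = 38807/(-1223429/639) = 38807*(-639/1223429) = -24797673/1223429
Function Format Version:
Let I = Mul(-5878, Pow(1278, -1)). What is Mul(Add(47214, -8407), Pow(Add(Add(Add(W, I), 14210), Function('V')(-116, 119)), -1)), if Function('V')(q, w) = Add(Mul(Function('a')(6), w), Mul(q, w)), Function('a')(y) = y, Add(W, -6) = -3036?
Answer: Rational(-24797673, 1223429) ≈ -20.269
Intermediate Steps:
I = Rational(-2939, 639) (I = Mul(-5878, Rational(1, 1278)) = Rational(-2939, 639) ≈ -4.5994)
W = -3030 (W = Add(6, -3036) = -3030)
Function('V')(q, w) = Add(Mul(6, w), Mul(q, w))
Mul(Add(47214, -8407), Pow(Add(Add(Add(W, I), 14210), Function('V')(-116, 119)), -1)) = Mul(Add(47214, -8407), Pow(Add(Add(Add(-3030, Rational(-2939, 639)), 14210), Mul(119, Add(6, -116))), -1)) = Mul(38807, Pow(Add(Add(Rational(-1939109, 639), 14210), Mul(119, -110)), -1)) = Mul(38807, Pow(Add(Rational(7141081, 639), -13090), -1)) = Mul(38807, Pow(Rational(-1223429, 639), -1)) = Mul(38807, Rational(-639, 1223429)) = Rational(-24797673, 1223429)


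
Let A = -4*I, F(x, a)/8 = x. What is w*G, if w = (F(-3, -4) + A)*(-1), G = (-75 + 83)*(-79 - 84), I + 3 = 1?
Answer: -20864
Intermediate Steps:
I = -2 (I = -3 + 1 = -2)
F(x, a) = 8*x
A = 8 (A = -4*(-2) = 8)
G = -1304 (G = 8*(-163) = -1304)
w = 16 (w = (8*(-3) + 8)*(-1) = (-24 + 8)*(-1) = -16*(-1) = 16)
w*G = 16*(-1304) = -20864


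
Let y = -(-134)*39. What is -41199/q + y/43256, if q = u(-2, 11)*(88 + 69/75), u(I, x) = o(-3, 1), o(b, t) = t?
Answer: -7423496867/16026348 ≈ -463.21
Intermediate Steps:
u(I, x) = 1
y = 5226 (y = -134*(-39) = 5226)
q = 2223/25 (q = 1*(88 + 69/75) = 1*(88 + 69*(1/75)) = 1*(88 + 23/25) = 1*(2223/25) = 2223/25 ≈ 88.920)
-41199/q + y/43256 = -41199/2223/25 + 5226/43256 = -41199*25/2223 + 5226*(1/43256) = -343325/741 + 2613/21628 = -7423496867/16026348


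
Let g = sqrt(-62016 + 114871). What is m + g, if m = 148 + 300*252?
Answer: 75748 + 31*sqrt(55) ≈ 75978.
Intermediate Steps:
m = 75748 (m = 148 + 75600 = 75748)
g = 31*sqrt(55) (g = sqrt(52855) = 31*sqrt(55) ≈ 229.90)
m + g = 75748 + 31*sqrt(55)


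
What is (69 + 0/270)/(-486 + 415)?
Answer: -69/71 ≈ -0.97183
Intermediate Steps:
(69 + 0/270)/(-486 + 415) = (69 + 0*(1/270))/(-71) = (69 + 0)*(-1/71) = 69*(-1/71) = -69/71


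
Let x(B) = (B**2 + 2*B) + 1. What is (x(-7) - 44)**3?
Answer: -512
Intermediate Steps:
x(B) = 1 + B**2 + 2*B
(x(-7) - 44)**3 = ((1 + (-7)**2 + 2*(-7)) - 44)**3 = ((1 + 49 - 14) - 44)**3 = (36 - 44)**3 = (-8)**3 = -512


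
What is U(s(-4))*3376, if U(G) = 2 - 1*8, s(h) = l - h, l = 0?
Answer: -20256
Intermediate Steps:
s(h) = -h (s(h) = 0 - h = -h)
U(G) = -6 (U(G) = 2 - 8 = -6)
U(s(-4))*3376 = -6*3376 = -20256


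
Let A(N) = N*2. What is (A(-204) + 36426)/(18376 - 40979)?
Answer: -36018/22603 ≈ -1.5935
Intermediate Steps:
A(N) = 2*N
(A(-204) + 36426)/(18376 - 40979) = (2*(-204) + 36426)/(18376 - 40979) = (-408 + 36426)/(-22603) = 36018*(-1/22603) = -36018/22603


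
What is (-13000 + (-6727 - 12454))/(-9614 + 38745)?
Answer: -32181/29131 ≈ -1.1047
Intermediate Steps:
(-13000 + (-6727 - 12454))/(-9614 + 38745) = (-13000 - 19181)/29131 = -32181*1/29131 = -32181/29131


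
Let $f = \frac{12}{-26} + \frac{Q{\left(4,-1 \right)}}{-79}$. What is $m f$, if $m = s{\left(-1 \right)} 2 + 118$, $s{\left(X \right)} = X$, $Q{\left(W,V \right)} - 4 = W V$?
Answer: $- \frac{696}{13} \approx -53.538$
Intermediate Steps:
$Q{\left(W,V \right)} = 4 + V W$ ($Q{\left(W,V \right)} = 4 + W V = 4 + V W$)
$f = - \frac{6}{13}$ ($f = \frac{12}{-26} + \frac{4 - 4}{-79} = 12 \left(- \frac{1}{26}\right) + \left(4 - 4\right) \left(- \frac{1}{79}\right) = - \frac{6}{13} + 0 \left(- \frac{1}{79}\right) = - \frac{6}{13} + 0 = - \frac{6}{13} \approx -0.46154$)
$m = 116$ ($m = \left(-1\right) 2 + 118 = -2 + 118 = 116$)
$m f = 116 \left(- \frac{6}{13}\right) = - \frac{696}{13}$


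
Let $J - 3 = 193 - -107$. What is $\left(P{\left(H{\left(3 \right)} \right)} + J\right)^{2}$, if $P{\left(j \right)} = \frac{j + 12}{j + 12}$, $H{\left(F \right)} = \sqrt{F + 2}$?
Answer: $92416$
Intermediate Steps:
$H{\left(F \right)} = \sqrt{2 + F}$
$P{\left(j \right)} = 1$ ($P{\left(j \right)} = \frac{12 + j}{12 + j} = 1$)
$J = 303$ ($J = 3 + \left(193 - -107\right) = 3 + \left(193 + 107\right) = 3 + 300 = 303$)
$\left(P{\left(H{\left(3 \right)} \right)} + J\right)^{2} = \left(1 + 303\right)^{2} = 304^{2} = 92416$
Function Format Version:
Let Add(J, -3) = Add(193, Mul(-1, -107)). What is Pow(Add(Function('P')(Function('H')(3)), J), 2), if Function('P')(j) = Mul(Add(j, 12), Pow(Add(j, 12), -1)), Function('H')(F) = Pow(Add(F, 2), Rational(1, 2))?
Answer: 92416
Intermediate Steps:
Function('H')(F) = Pow(Add(2, F), Rational(1, 2))
Function('P')(j) = 1 (Function('P')(j) = Mul(Add(12, j), Pow(Add(12, j), -1)) = 1)
J = 303 (J = Add(3, Add(193, Mul(-1, -107))) = Add(3, Add(193, 107)) = Add(3, 300) = 303)
Pow(Add(Function('P')(Function('H')(3)), J), 2) = Pow(Add(1, 303), 2) = Pow(304, 2) = 92416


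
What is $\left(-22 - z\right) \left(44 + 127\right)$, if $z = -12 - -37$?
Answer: $-8037$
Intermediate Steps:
$z = 25$ ($z = -12 + 37 = 25$)
$\left(-22 - z\right) \left(44 + 127\right) = \left(-22 - 25\right) \left(44 + 127\right) = \left(-22 - 25\right) 171 = \left(-47\right) 171 = -8037$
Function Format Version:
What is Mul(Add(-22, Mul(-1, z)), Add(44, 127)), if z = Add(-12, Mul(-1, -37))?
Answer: -8037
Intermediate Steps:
z = 25 (z = Add(-12, 37) = 25)
Mul(Add(-22, Mul(-1, z)), Add(44, 127)) = Mul(Add(-22, Mul(-1, 25)), Add(44, 127)) = Mul(Add(-22, -25), 171) = Mul(-47, 171) = -8037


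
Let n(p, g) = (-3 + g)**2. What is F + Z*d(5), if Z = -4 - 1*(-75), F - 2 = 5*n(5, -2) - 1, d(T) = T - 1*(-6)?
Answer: 907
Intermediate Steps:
d(T) = 6 + T (d(T) = T + 6 = 6 + T)
F = 126 (F = 2 + (5*(-3 - 2)**2 - 1) = 2 + (5*(-5)**2 - 1) = 2 + (5*25 - 1) = 2 + (125 - 1) = 2 + 124 = 126)
Z = 71 (Z = -4 + 75 = 71)
F + Z*d(5) = 126 + 71*(6 + 5) = 126 + 71*11 = 126 + 781 = 907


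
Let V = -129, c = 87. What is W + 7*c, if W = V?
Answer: 480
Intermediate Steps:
W = -129
W + 7*c = -129 + 7*87 = -129 + 609 = 480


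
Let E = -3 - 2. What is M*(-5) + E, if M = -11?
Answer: 50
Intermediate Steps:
E = -5
M*(-5) + E = -11*(-5) - 5 = 55 - 5 = 50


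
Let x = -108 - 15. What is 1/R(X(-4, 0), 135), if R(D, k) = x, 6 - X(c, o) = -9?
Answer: -1/123 ≈ -0.0081301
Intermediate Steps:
X(c, o) = 15 (X(c, o) = 6 - 1*(-9) = 6 + 9 = 15)
x = -123
R(D, k) = -123
1/R(X(-4, 0), 135) = 1/(-123) = -1/123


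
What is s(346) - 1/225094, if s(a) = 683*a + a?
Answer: 53271646415/225094 ≈ 2.3666e+5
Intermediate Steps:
s(a) = 684*a
s(346) - 1/225094 = 684*346 - 1/225094 = 236664 - 1*1/225094 = 236664 - 1/225094 = 53271646415/225094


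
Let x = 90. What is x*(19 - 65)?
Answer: -4140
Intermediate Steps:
x*(19 - 65) = 90*(19 - 65) = 90*(-46) = -4140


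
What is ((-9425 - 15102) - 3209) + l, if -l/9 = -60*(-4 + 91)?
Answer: 19244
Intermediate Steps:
l = 46980 (l = -(-540)*(-4 + 91) = -(-540)*87 = -9*(-5220) = 46980)
((-9425 - 15102) - 3209) + l = ((-9425 - 15102) - 3209) + 46980 = (-24527 - 3209) + 46980 = -27736 + 46980 = 19244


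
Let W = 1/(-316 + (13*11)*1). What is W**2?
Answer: 1/29929 ≈ 3.3412e-5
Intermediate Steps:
W = -1/173 (W = 1/(-316 + 143*1) = 1/(-316 + 143) = 1/(-173) = -1/173 ≈ -0.0057803)
W**2 = (-1/173)**2 = 1/29929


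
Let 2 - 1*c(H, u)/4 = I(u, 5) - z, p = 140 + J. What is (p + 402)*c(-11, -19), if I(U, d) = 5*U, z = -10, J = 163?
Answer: 245340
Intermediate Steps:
p = 303 (p = 140 + 163 = 303)
c(H, u) = -32 - 20*u (c(H, u) = 8 - 4*(5*u - 1*(-10)) = 8 - 4*(5*u + 10) = 8 - 4*(10 + 5*u) = 8 + (-40 - 20*u) = -32 - 20*u)
(p + 402)*c(-11, -19) = (303 + 402)*(-32 - 20*(-19)) = 705*(-32 + 380) = 705*348 = 245340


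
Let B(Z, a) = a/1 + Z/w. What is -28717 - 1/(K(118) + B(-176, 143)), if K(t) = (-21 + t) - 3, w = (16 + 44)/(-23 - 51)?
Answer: -195591502/6811 ≈ -28717.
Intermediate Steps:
w = -30/37 (w = 60/(-74) = 60*(-1/74) = -30/37 ≈ -0.81081)
B(Z, a) = a - 37*Z/30 (B(Z, a) = a/1 + Z/(-30/37) = a*1 + Z*(-37/30) = a - 37*Z/30)
K(t) = -24 + t
-28717 - 1/(K(118) + B(-176, 143)) = -28717 - 1/((-24 + 118) + (143 - 37/30*(-176))) = -28717 - 1/(94 + (143 + 3256/15)) = -28717 - 1/(94 + 5401/15) = -28717 - 1/6811/15 = -28717 - 1*15/6811 = -28717 - 15/6811 = -195591502/6811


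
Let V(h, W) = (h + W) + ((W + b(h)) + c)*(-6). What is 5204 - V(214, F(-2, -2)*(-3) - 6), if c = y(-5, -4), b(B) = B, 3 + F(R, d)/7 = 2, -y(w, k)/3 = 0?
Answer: 6349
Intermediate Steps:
y(w, k) = 0 (y(w, k) = -3*0 = 0)
F(R, d) = -7 (F(R, d) = -21 + 7*2 = -21 + 14 = -7)
c = 0
V(h, W) = -5*W - 5*h (V(h, W) = (h + W) + ((W + h) + 0)*(-6) = (W + h) + (W + h)*(-6) = (W + h) + (-6*W - 6*h) = -5*W - 5*h)
5204 - V(214, F(-2, -2)*(-3) - 6) = 5204 - (-5*(-7*(-3) - 6) - 5*214) = 5204 - (-5*(21 - 6) - 1070) = 5204 - (-5*15 - 1070) = 5204 - (-75 - 1070) = 5204 - 1*(-1145) = 5204 + 1145 = 6349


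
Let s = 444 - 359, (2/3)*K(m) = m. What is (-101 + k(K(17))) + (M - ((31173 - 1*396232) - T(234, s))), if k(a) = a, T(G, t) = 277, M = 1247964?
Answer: 3226449/2 ≈ 1.6132e+6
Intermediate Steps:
K(m) = 3*m/2
s = 85
(-101 + k(K(17))) + (M - ((31173 - 1*396232) - T(234, s))) = (-101 + (3/2)*17) + (1247964 - ((31173 - 1*396232) - 1*277)) = (-101 + 51/2) + (1247964 - ((31173 - 396232) - 277)) = -151/2 + (1247964 - (-365059 - 277)) = -151/2 + (1247964 - 1*(-365336)) = -151/2 + (1247964 + 365336) = -151/2 + 1613300 = 3226449/2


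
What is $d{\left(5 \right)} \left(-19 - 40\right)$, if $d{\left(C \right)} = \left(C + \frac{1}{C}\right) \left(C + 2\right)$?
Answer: $- \frac{10738}{5} \approx -2147.6$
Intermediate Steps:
$d{\left(C \right)} = \left(2 + C\right) \left(C + \frac{1}{C}\right)$ ($d{\left(C \right)} = \left(C + \frac{1}{C}\right) \left(2 + C\right) = \left(2 + C\right) \left(C + \frac{1}{C}\right)$)
$d{\left(5 \right)} \left(-19 - 40\right) = \left(1 + 5^{2} + 2 \cdot 5 + \frac{2}{5}\right) \left(-19 - 40\right) = \left(1 + 25 + 10 + 2 \cdot \frac{1}{5}\right) \left(-59\right) = \left(1 + 25 + 10 + \frac{2}{5}\right) \left(-59\right) = \frac{182}{5} \left(-59\right) = - \frac{10738}{5}$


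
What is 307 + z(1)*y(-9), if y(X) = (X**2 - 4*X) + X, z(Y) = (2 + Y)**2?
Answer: 1279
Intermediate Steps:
y(X) = X**2 - 3*X
307 + z(1)*y(-9) = 307 + (2 + 1)**2*(-9*(-3 - 9)) = 307 + 3**2*(-9*(-12)) = 307 + 9*108 = 307 + 972 = 1279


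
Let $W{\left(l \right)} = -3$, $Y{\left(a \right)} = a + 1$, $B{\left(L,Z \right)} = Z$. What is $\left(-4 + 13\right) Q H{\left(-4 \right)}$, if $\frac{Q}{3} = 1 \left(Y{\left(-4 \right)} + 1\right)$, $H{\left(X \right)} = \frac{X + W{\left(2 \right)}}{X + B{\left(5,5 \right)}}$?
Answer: $378$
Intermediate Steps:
$Y{\left(a \right)} = 1 + a$
$H{\left(X \right)} = \frac{-3 + X}{5 + X}$ ($H{\left(X \right)} = \frac{X - 3}{X + 5} = \frac{-3 + X}{5 + X}$)
$Q = -6$ ($Q = 3 \cdot 1 \left(\left(1 - 4\right) + 1\right) = 3 \cdot 1 \left(-3 + 1\right) = 3 \cdot 1 \left(-2\right) = 3 \left(-2\right) = -6$)
$\left(-4 + 13\right) Q H{\left(-4 \right)} = \left(-4 + 13\right) \left(- 6 \frac{-3 - 4}{5 - 4}\right) = 9 \left(- 6 \cdot 1^{-1} \left(-7\right)\right) = 9 \left(- 6 \cdot 1 \left(-7\right)\right) = 9 \left(\left(-6\right) \left(-7\right)\right) = 9 \cdot 42 = 378$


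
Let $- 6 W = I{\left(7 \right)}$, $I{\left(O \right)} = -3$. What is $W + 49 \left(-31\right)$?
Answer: $- \frac{3037}{2} \approx -1518.5$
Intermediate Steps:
$W = \frac{1}{2}$ ($W = \left(- \frac{1}{6}\right) \left(-3\right) = \frac{1}{2} \approx 0.5$)
$W + 49 \left(-31\right) = \frac{1}{2} + 49 \left(-31\right) = \frac{1}{2} - 1519 = - \frac{3037}{2}$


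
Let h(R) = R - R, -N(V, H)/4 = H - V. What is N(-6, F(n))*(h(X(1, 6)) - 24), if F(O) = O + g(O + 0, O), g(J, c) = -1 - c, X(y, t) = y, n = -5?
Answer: 480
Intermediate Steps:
F(O) = -1 (F(O) = O + (-1 - O) = -1)
N(V, H) = -4*H + 4*V (N(V, H) = -4*(H - V) = -4*H + 4*V)
h(R) = 0
N(-6, F(n))*(h(X(1, 6)) - 24) = (-4*(-1) + 4*(-6))*(0 - 24) = (4 - 24)*(-24) = -20*(-24) = 480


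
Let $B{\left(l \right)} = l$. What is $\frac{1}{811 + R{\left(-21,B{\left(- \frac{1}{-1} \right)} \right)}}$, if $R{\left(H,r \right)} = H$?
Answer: $\frac{1}{790} \approx 0.0012658$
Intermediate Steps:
$\frac{1}{811 + R{\left(-21,B{\left(- \frac{1}{-1} \right)} \right)}} = \frac{1}{811 - 21} = \frac{1}{790}$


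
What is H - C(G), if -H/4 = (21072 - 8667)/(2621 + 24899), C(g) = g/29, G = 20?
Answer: -99469/39904 ≈ -2.4927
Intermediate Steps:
C(g) = g/29 (C(g) = g*(1/29) = g/29)
H = -2481/1376 (H = -4*(21072 - 8667)/(2621 + 24899) = -49620/27520 = -4*2481/5504 = -2481/1376 ≈ -1.8031)
H - C(G) = -2481/1376 - 20/29 = -99469/39904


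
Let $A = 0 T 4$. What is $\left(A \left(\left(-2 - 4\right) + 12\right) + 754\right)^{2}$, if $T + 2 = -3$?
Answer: $568516$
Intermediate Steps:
$T = -5$ ($T = -2 - 3 = -5$)
$A = 0$ ($A = 0 \left(-5\right) 4 = 0 \cdot 4 = 0$)
$\left(A \left(\left(-2 - 4\right) + 12\right) + 754\right)^{2} = \left(0 \left(\left(-2 - 4\right) + 12\right) + 754\right)^{2} = \left(0 \left(-6 + 12\right) + 754\right)^{2} = \left(0 \cdot 6 + 754\right)^{2} = \left(0 + 754\right)^{2} = 754^{2} = 568516$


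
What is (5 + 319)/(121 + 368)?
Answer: 108/163 ≈ 0.66258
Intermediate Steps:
(5 + 319)/(121 + 368) = 324/489 = 324*(1/489) = 108/163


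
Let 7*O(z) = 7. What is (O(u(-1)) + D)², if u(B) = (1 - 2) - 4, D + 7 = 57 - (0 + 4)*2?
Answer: 1849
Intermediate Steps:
D = 42 (D = -7 + (57 - (0 + 4)*2) = -7 + (57 - 4*2) = -7 + (57 - 1*8) = -7 + (57 - 8) = -7 + 49 = 42)
u(B) = -5 (u(B) = -1 - 4 = -5)
O(z) = 1 (O(z) = (⅐)*7 = 1)
(O(u(-1)) + D)² = (1 + 42)² = 43² = 1849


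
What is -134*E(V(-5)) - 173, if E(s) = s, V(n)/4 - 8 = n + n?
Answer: 899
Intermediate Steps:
V(n) = 32 + 8*n (V(n) = 32 + 4*(n + n) = 32 + 4*(2*n) = 32 + 8*n)
-134*E(V(-5)) - 173 = -134*(32 + 8*(-5)) - 173 = -134*(32 - 40) - 173 = -134*(-8) - 173 = 1072 - 173 = 899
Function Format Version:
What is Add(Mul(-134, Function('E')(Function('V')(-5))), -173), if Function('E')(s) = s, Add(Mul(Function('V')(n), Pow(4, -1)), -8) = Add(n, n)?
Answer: 899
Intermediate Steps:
Function('V')(n) = Add(32, Mul(8, n)) (Function('V')(n) = Add(32, Mul(4, Add(n, n))) = Add(32, Mul(4, Mul(2, n))) = Add(32, Mul(8, n)))
Add(Mul(-134, Function('E')(Function('V')(-5))), -173) = Add(Mul(-134, Add(32, Mul(8, -5))), -173) = Add(Mul(-134, Add(32, -40)), -173) = Add(Mul(-134, -8), -173) = Add(1072, -173) = 899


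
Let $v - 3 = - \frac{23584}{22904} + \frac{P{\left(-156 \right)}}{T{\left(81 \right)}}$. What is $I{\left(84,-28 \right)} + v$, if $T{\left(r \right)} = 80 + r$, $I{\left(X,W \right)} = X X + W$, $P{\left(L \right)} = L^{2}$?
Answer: $\frac{472869939}{65849} \approx 7181.1$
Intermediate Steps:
$I{\left(X,W \right)} = W + X^{2}$ ($I{\left(X,W \right)} = X^{2} + W = W + X^{2}$)
$v = \frac{10083167}{65849}$ ($v = 3 - \left(\frac{2948}{2863} - \frac{\left(-156\right)^{2}}{80 + 81}\right) = 3 + \left(\left(-23584\right) \frac{1}{22904} + \frac{24336}{161}\right) = 3 + \left(- \frac{2948}{2863} + 24336 \cdot \frac{1}{161}\right) = 3 + \left(- \frac{2948}{2863} + \frac{24336}{161}\right) = 3 + \frac{9885620}{65849} = \frac{10083167}{65849} \approx 153.13$)
$I{\left(84,-28 \right)} + v = \left(-28 + 84^{2}\right) + \frac{10083167}{65849} = \left(-28 + 7056\right) + \frac{10083167}{65849} = 7028 + \frac{10083167}{65849} = \frac{472869939}{65849}$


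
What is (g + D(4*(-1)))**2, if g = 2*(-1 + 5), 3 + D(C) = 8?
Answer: 169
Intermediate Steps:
D(C) = 5 (D(C) = -3 + 8 = 5)
g = 8 (g = 2*4 = 8)
(g + D(4*(-1)))**2 = (8 + 5)**2 = 13**2 = 169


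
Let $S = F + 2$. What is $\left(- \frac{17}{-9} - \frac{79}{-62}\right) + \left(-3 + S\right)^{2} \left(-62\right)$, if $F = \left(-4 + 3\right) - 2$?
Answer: $- \frac{551771}{558} \approx -988.84$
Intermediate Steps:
$F = -3$ ($F = -1 - 2 = -3$)
$S = -1$ ($S = -3 + 2 = -1$)
$\left(- \frac{17}{-9} - \frac{79}{-62}\right) + \left(-3 + S\right)^{2} \left(-62\right) = \left(- \frac{17}{-9} - \frac{79}{-62}\right) + \left(-3 - 1\right)^{2} \left(-62\right) = \left(\left(-17\right) \left(- \frac{1}{9}\right) - - \frac{79}{62}\right) + \left(-4\right)^{2} \left(-62\right) = \left(\frac{17}{9} + \frac{79}{62}\right) + 16 \left(-62\right) = \frac{1765}{558} - 992 = - \frac{551771}{558}$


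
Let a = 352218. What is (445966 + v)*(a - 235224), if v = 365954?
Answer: 94989768480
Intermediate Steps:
(445966 + v)*(a - 235224) = (445966 + 365954)*(352218 - 235224) = 811920*116994 = 94989768480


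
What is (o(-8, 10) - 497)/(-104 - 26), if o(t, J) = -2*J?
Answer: 517/130 ≈ 3.9769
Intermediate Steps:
(o(-8, 10) - 497)/(-104 - 26) = (-2*10 - 497)/(-104 - 26) = (-20 - 497)/(-130) = -517*(-1/130) = 517/130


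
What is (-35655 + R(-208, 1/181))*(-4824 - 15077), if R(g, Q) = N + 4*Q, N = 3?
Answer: 128421312208/181 ≈ 7.0951e+8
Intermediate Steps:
R(g, Q) = 3 + 4*Q
(-35655 + R(-208, 1/181))*(-4824 - 15077) = (-35655 + (3 + 4/181))*(-4824 - 15077) = (-35655 + (3 + 4*(1/181)))*(-19901) = (-35655 + (3 + 4/181))*(-19901) = (-35655 + 547/181)*(-19901) = -6453008/181*(-19901) = 128421312208/181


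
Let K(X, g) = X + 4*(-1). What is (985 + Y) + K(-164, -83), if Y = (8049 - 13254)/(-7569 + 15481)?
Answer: 6458899/7912 ≈ 816.34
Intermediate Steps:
K(X, g) = -4 + X (K(X, g) = X - 4 = -4 + X)
Y = -5205/7912 ≈ -0.65786
(985 + Y) + K(-164, -83) = (985 - 5205/7912) + (-4 - 164) = 7788115/7912 - 168 = 6458899/7912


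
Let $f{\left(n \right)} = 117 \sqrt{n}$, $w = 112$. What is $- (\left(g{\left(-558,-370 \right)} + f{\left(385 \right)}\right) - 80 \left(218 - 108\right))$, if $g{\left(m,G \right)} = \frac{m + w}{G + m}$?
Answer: $\frac{4082977}{464} - 117 \sqrt{385} \approx 6503.8$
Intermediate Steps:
$g{\left(m,G \right)} = \frac{112 + m}{G + m}$ ($g{\left(m,G \right)} = \frac{m + 112}{G + m} = \frac{112 + m}{G + m}$)
$- (\left(g{\left(-558,-370 \right)} + f{\left(385 \right)}\right) - 80 \left(218 - 108\right)) = - (\left(\frac{112 - 558}{-370 - 558} + 117 \sqrt{385}\right) - 80 \left(218 - 108\right)) = - (\left(\frac{1}{-928} \left(-446\right) + 117 \sqrt{385}\right) - 8800) = - (\left(\left(- \frac{1}{928}\right) \left(-446\right) + 117 \sqrt{385}\right) - 8800) = - (\left(\frac{223}{464} + 117 \sqrt{385}\right) - 8800) = - (- \frac{4082977}{464} + 117 \sqrt{385}) = \frac{4082977}{464} - 117 \sqrt{385}$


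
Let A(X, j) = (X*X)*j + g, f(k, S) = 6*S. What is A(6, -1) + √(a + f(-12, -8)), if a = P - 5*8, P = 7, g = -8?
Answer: -44 + 9*I ≈ -44.0 + 9.0*I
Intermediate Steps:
A(X, j) = -8 + j*X² (A(X, j) = (X*X)*j - 8 = X²*j - 8 = j*X² - 8 = -8 + j*X²)
a = -33 (a = 7 - 5*8 = 7 - 40 = -33)
A(6, -1) + √(a + f(-12, -8)) = (-8 - 1*6²) + √(-33 + 6*(-8)) = (-8 - 1*36) + √(-33 - 48) = (-8 - 36) + √(-81) = -44 + 9*I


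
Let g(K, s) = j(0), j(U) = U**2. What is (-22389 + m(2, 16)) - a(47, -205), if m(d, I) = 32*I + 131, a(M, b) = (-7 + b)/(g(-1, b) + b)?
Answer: -4458142/205 ≈ -21747.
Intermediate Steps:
g(K, s) = 0 (g(K, s) = 0**2 = 0)
a(M, b) = (-7 + b)/b (a(M, b) = (-7 + b)/(0 + b) = (-7 + b)/b)
m(d, I) = 131 + 32*I
(-22389 + m(2, 16)) - a(47, -205) = (-22389 + (131 + 32*16)) - (-7 - 205)/(-205) = (-22389 + (131 + 512)) - (-1)*(-212)/205 = (-22389 + 643) - 1*212/205 = -21746 - 212/205 = -4458142/205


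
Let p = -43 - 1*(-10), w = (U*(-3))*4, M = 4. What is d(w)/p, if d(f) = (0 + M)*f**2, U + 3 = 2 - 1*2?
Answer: -1728/11 ≈ -157.09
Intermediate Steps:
U = -3 (U = -3 + (2 - 1*2) = -3 + (2 - 2) = -3 + 0 = -3)
w = 36 (w = -3*(-3)*4 = 9*4 = 36)
d(f) = 4*f**2 (d(f) = (0 + 4)*f**2 = 4*f**2)
p = -33 (p = -43 + 10 = -33)
d(w)/p = (4*36**2)/(-33) = (4*1296)*(-1/33) = 5184*(-1/33) = -1728/11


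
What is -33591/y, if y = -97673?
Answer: 33591/97673 ≈ 0.34391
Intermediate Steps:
-33591/y = -33591/(-97673) = -33591*(-1/97673) = 33591/97673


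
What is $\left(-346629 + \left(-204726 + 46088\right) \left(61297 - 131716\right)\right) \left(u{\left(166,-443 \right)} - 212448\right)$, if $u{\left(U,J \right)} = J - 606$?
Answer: $-2384928592607421$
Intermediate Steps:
$u{\left(U,J \right)} = -606 + J$
$\left(-346629 + \left(-204726 + 46088\right) \left(61297 - 131716\right)\right) \left(u{\left(166,-443 \right)} - 212448\right) = \left(-346629 + \left(-204726 + 46088\right) \left(61297 - 131716\right)\right) \left(\left(-606 - 443\right) - 212448\right) = \left(-346629 - -11171129322\right) \left(-1049 - 212448\right) = \left(-346629 + 11171129322\right) \left(-213497\right) = 11170782693 \left(-213497\right) = -2384928592607421$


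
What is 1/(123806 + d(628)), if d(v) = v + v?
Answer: 1/125062 ≈ 7.9960e-6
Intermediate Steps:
d(v) = 2*v
1/(123806 + d(628)) = 1/(123806 + 2*628) = 1/(123806 + 1256) = 1/125062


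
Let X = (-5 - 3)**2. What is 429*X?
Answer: 27456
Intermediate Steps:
X = 64 (X = (-8)**2 = 64)
429*X = 429*64 = 27456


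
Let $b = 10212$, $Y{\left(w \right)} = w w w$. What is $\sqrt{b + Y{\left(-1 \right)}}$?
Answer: $\sqrt{10211} \approx 101.05$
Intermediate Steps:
$Y{\left(w \right)} = w^{3}$ ($Y{\left(w \right)} = w^{2} w = w^{3}$)
$\sqrt{b + Y{\left(-1 \right)}} = \sqrt{10212 + \left(-1\right)^{3}} = \sqrt{10212 - 1} = \sqrt{10211}$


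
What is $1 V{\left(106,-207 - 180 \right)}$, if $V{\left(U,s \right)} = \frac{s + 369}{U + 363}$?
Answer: $- \frac{18}{469} \approx -0.03838$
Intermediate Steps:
$V{\left(U,s \right)} = \frac{369 + s}{363 + U}$
$1 V{\left(106,-207 - 180 \right)} = 1 \frac{369 - 387}{363 + 106} = 1 \frac{369 - 387}{469} = 1 \cdot \frac{1}{469} \left(-18\right) = 1 \left(- \frac{18}{469}\right) = - \frac{18}{469}$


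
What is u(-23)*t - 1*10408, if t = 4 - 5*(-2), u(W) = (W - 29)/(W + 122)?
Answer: -1031120/99 ≈ -10415.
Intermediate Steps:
u(W) = (-29 + W)/(122 + W)
t = 14 (t = 4 + 10 = 14)
u(-23)*t - 1*10408 = ((-29 - 23)/(122 - 23))*14 - 1*10408 = (-52/99)*14 - 10408 = ((1/99)*(-52))*14 - 10408 = -52/99*14 - 10408 = -728/99 - 10408 = -1031120/99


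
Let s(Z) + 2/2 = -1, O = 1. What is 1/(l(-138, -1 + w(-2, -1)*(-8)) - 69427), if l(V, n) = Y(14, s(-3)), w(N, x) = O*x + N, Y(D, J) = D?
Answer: -1/69413 ≈ -1.4407e-5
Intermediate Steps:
s(Z) = -2 (s(Z) = -1 - 1 = -2)
w(N, x) = N + x (w(N, x) = 1*x + N = x + N = N + x)
l(V, n) = 14
1/(l(-138, -1 + w(-2, -1)*(-8)) - 69427) = 1/(14 - 69427) = 1/(-69413) = -1/69413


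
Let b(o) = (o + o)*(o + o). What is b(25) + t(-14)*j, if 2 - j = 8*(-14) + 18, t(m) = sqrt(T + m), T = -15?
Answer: 2500 + 96*I*sqrt(29) ≈ 2500.0 + 516.98*I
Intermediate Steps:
b(o) = 4*o**2 (b(o) = (2*o)*(2*o) = 4*o**2)
t(m) = sqrt(-15 + m)
j = 96 (j = 2 - (8*(-14) + 18) = 2 - (-112 + 18) = 2 - 1*(-94) = 2 + 94 = 96)
b(25) + t(-14)*j = 4*25**2 + sqrt(-15 - 14)*96 = 4*625 + sqrt(-29)*96 = 2500 + (I*sqrt(29))*96 = 2500 + 96*I*sqrt(29)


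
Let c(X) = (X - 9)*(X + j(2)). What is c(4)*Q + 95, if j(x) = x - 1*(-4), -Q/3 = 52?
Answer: 7895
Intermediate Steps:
Q = -156 (Q = -3*52 = -156)
j(x) = 4 + x (j(x) = x + 4 = 4 + x)
c(X) = (-9 + X)*(6 + X) (c(X) = (X - 9)*(X + (4 + 2)) = (-9 + X)*(X + 6) = (-9 + X)*(6 + X))
c(4)*Q + 95 = (-54 + 4² - 3*4)*(-156) + 95 = (-54 + 16 - 12)*(-156) + 95 = -50*(-156) + 95 = 7800 + 95 = 7895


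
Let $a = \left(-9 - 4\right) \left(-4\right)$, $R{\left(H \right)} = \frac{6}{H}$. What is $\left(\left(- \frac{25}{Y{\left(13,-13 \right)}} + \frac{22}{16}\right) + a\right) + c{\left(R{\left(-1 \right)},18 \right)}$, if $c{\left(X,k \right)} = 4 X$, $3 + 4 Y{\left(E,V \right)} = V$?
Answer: $\frac{285}{8} \approx 35.625$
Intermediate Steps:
$Y{\left(E,V \right)} = - \frac{3}{4} + \frac{V}{4}$
$a = 52$ ($a = \left(-13\right) \left(-4\right) = 52$)
$\left(\left(- \frac{25}{Y{\left(13,-13 \right)}} + \frac{22}{16}\right) + a\right) + c{\left(R{\left(-1 \right)},18 \right)} = \left(\left(- \frac{25}{- \frac{3}{4} + \frac{1}{4} \left(-13\right)} + \frac{22}{16}\right) + 52\right) + 4 \frac{6}{-1} = \left(\left(- \frac{25}{- \frac{3}{4} - \frac{13}{4}} + 22 \cdot \frac{1}{16}\right) + 52\right) + 4 \cdot 6 \left(-1\right) = \left(\left(- \frac{25}{-4} + \frac{11}{8}\right) + 52\right) + 4 \left(-6\right) = \left(\left(\left(-25\right) \left(- \frac{1}{4}\right) + \frac{11}{8}\right) + 52\right) - 24 = \left(\left(\frac{25}{4} + \frac{11}{8}\right) + 52\right) - 24 = \left(\frac{61}{8} + 52\right) - 24 = \frac{477}{8} - 24 = \frac{285}{8}$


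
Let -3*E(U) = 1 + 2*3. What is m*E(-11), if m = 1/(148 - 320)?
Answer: 7/516 ≈ 0.013566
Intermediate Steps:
E(U) = -7/3 (E(U) = -(1 + 2*3)/3 = -(1 + 6)/3 = -⅓*7 = -7/3)
m = -1/172 (m = 1/(-172) = -1/172 ≈ -0.0058140)
m*E(-11) = -1/172*(-7/3) = 7/516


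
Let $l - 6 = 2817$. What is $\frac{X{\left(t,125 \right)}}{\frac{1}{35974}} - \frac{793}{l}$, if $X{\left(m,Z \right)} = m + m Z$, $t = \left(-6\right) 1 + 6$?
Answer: $- \frac{793}{2823} \approx -0.28091$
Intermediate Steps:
$l = 2823$ ($l = 6 + 2817 = 2823$)
$t = 0$ ($t = -6 + 6 = 0$)
$X{\left(m,Z \right)} = m + Z m$
$\frac{X{\left(t,125 \right)}}{\frac{1}{35974}} - \frac{793}{l} = \frac{0 \left(1 + 125\right)}{\frac{1}{35974}} - \frac{793}{2823} = 0 \cdot 126 \frac{1}{\frac{1}{35974}} - \frac{793}{2823} = 0 \cdot 35974 - \frac{793}{2823} = 0 - \frac{793}{2823} = - \frac{793}{2823}$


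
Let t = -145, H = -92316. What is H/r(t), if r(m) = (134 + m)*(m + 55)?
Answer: -15386/165 ≈ -93.249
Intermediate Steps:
r(m) = (55 + m)*(134 + m) (r(m) = (134 + m)*(55 + m) = (55 + m)*(134 + m))
H/r(t) = -92316/(7370 + (-145)**2 + 189*(-145)) = -92316/(7370 + 21025 - 27405) = -92316/990 = -92316*1/990 = -15386/165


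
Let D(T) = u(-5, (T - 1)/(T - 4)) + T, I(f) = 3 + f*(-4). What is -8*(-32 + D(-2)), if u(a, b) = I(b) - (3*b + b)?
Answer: 280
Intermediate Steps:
I(f) = 3 - 4*f
u(a, b) = 3 - 8*b (u(a, b) = (3 - 4*b) - (3*b + b) = (3 - 4*b) - 4*b = 3 - 8*b)
D(T) = 3 + T - 8*(-1 + T)/(-4 + T) (D(T) = (3 - 8*(T - 1)/(T - 4)) + T = (3 - 8*(-1 + T)/(-4 + T)) + T = 3 + T - 8*(-1 + T)/(-4 + T))
-8*(-32 + D(-2)) = -8*(-32 + (-4 + (-2)**2 - 9*(-2))/(-4 - 2)) = -8*(-32 + (-4 + 4 + 18)/(-6)) = -8*(-32 - 1/6*18) = -8*(-32 - 3) = -8*(-35) = 280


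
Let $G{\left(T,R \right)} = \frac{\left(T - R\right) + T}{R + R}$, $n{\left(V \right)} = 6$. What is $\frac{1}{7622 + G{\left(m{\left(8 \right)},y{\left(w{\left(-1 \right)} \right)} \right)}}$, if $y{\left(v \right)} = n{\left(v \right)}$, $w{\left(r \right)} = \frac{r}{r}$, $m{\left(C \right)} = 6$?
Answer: $\frac{2}{15245} \approx 0.00013119$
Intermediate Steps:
$w{\left(r \right)} = 1$
$y{\left(v \right)} = 6$
$G{\left(T,R \right)} = \frac{- R + 2 T}{2 R}$
$\frac{1}{7622 + G{\left(m{\left(8 \right)},y{\left(w{\left(-1 \right)} \right)} \right)}} = \frac{1}{7622 + \frac{6 - 3}{6}} = \frac{1}{7622 + \frac{1}{6} \cdot 3} = \frac{1}{7622 + \frac{1}{2}} = \frac{1}{\frac{15245}{2}} = \frac{2}{15245}$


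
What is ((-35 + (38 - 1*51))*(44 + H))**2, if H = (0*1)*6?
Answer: 4460544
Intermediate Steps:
H = 0 (H = 0*6 = 0)
((-35 + (38 - 1*51))*(44 + H))**2 = ((-35 + (38 - 1*51))*(44 + 0))**2 = ((-35 + (38 - 51))*44)**2 = ((-35 - 13)*44)**2 = (-48*44)**2 = (-2112)**2 = 4460544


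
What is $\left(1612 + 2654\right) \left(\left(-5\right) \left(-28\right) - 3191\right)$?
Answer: $-13015566$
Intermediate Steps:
$\left(1612 + 2654\right) \left(\left(-5\right) \left(-28\right) - 3191\right) = 4266 \left(140 - 3191\right) = 4266 \left(-3051\right) = -13015566$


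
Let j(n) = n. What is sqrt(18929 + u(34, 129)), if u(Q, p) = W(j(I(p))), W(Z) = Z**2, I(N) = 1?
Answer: sqrt(18930) ≈ 137.59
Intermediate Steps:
u(Q, p) = 1 (u(Q, p) = 1**2 = 1)
sqrt(18929 + u(34, 129)) = sqrt(18929 + 1) = sqrt(18930)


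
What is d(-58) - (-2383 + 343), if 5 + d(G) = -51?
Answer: 1984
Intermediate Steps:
d(G) = -56 (d(G) = -5 - 51 = -56)
d(-58) - (-2383 + 343) = -56 - (-2383 + 343) = -56 - 1*(-2040) = -56 + 2040 = 1984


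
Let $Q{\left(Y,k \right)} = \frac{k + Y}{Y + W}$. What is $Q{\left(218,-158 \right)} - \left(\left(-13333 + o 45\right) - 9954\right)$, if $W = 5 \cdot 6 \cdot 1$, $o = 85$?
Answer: $\frac{1206659}{62} \approx 19462.0$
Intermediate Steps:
$W = 30$ ($W = 30 \cdot 1 = 30$)
$Q{\left(Y,k \right)} = \frac{Y + k}{30 + Y}$ ($Q{\left(Y,k \right)} = \frac{k + Y}{Y + 30} = \frac{Y + k}{30 + Y}$)
$Q{\left(218,-158 \right)} - \left(\left(-13333 + o 45\right) - 9954\right) = \frac{218 - 158}{30 + 218} - \left(\left(-13333 + 85 \cdot 45\right) - 9954\right) = \frac{1}{248} \cdot 60 - \left(\left(-13333 + 3825\right) - 9954\right) = \frac{1}{248} \cdot 60 - \left(-9508 - 9954\right) = \frac{15}{62} - -19462 = \frac{15}{62} + 19462 = \frac{1206659}{62}$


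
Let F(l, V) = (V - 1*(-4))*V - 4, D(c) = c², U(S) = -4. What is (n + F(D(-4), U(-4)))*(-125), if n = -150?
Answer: 19250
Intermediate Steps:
F(l, V) = -4 + V*(4 + V) (F(l, V) = (V + 4)*V - 4 = (4 + V)*V - 4 = V*(4 + V) - 4 = -4 + V*(4 + V))
(n + F(D(-4), U(-4)))*(-125) = (-150 + (-4 + (-4)² + 4*(-4)))*(-125) = (-150 + (-4 + 16 - 16))*(-125) = (-150 - 4)*(-125) = -154*(-125) = 19250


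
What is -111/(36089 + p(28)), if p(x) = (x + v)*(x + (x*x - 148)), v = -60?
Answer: -37/4947 ≈ -0.0074793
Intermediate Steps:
p(x) = (-60 + x)*(-148 + x + x²) (p(x) = (x - 60)*(x + (x*x - 148)) = (-60 + x)*(x + (x² - 148)) = (-60 + x)*(x + (-148 + x²)) = (-60 + x)*(-148 + x + x²))
-111/(36089 + p(28)) = -111/(36089 + (8880 + 28³ - 208*28 - 59*28²)) = -111/(36089 + (8880 + 21952 - 5824 - 59*784)) = -111/(36089 + (8880 + 21952 - 5824 - 46256)) = -111/(36089 - 21248) = -111/14841 = (1/14841)*(-111) = -37/4947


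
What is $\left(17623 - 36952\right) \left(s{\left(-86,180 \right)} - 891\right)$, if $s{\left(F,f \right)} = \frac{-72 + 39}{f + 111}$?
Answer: $\frac{1670760102}{97} \approx 1.7224 \cdot 10^{7}$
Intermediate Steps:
$s{\left(F,f \right)} = - \frac{33}{111 + f}$
$\left(17623 - 36952\right) \left(s{\left(-86,180 \right)} - 891\right) = \left(17623 - 36952\right) \left(- \frac{33}{111 + 180} - 891\right) = - 19329 \left(- \frac{33}{291} - 891\right) = - 19329 \left(\left(-33\right) \frac{1}{291} - 891\right) = - 19329 \left(- \frac{11}{97} - 891\right) = \left(-19329\right) \left(- \frac{86438}{97}\right) = \frac{1670760102}{97}$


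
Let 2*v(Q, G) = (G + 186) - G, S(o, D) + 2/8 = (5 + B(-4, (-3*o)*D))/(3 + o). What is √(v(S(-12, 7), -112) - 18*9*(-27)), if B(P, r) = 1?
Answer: √4467 ≈ 66.836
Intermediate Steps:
S(o, D) = -¼ + 6/(3 + o) (S(o, D) = -¼ + (5 + 1)/(3 + o) = -¼ + 6/(3 + o))
v(Q, G) = 93 (v(Q, G) = ((G + 186) - G)/2 = ((186 + G) - G)/2 = (½)*186 = 93)
√(v(S(-12, 7), -112) - 18*9*(-27)) = √(93 - 18*9*(-27)) = √(93 - 162*(-27)) = √(93 + 4374) = √4467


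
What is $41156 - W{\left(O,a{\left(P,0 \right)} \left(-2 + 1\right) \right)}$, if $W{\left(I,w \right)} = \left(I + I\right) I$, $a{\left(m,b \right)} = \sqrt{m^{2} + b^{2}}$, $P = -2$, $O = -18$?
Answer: $40508$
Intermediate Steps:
$a{\left(m,b \right)} = \sqrt{b^{2} + m^{2}}$
$W{\left(I,w \right)} = 2 I^{2}$ ($W{\left(I,w \right)} = 2 I I = 2 I^{2}$)
$41156 - W{\left(O,a{\left(P,0 \right)} \left(-2 + 1\right) \right)} = 41156 - 2 \left(-18\right)^{2} = 41156 - 2 \cdot 324 = 41156 - 648 = 40508$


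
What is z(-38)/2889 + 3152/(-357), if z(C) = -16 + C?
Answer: -337978/38199 ≈ -8.8478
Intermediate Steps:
z(-38)/2889 + 3152/(-357) = (-16 - 38)/2889 + 3152/(-357) = -54*1/2889 + 3152*(-1/357) = -2/107 - 3152/357 = -337978/38199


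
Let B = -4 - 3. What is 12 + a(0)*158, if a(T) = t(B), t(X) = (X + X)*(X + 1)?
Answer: 13284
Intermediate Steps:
B = -7
t(X) = 2*X*(1 + X) (t(X) = (2*X)*(1 + X) = 2*X*(1 + X))
a(T) = 84 (a(T) = 2*(-7)*(1 - 7) = 2*(-7)*(-6) = 84)
12 + a(0)*158 = 12 + 84*158 = 12 + 13272 = 13284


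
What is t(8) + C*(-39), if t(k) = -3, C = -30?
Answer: 1167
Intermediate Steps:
t(8) + C*(-39) = -3 - 30*(-39) = -3 + 1170 = 1167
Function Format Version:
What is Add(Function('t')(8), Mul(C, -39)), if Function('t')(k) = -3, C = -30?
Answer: 1167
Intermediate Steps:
Add(Function('t')(8), Mul(C, -39)) = Add(-3, Mul(-30, -39)) = Add(-3, 1170) = 1167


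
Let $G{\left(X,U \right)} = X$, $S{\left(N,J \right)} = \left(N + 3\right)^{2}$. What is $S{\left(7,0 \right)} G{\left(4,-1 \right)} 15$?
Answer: $6000$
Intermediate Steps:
$S{\left(N,J \right)} = \left(3 + N\right)^{2}$
$S{\left(7,0 \right)} G{\left(4,-1 \right)} 15 = \left(3 + 7\right)^{2} \cdot 4 \cdot 15 = 10^{2} \cdot 4 \cdot 15 = 100 \cdot 4 \cdot 15 = 400 \cdot 15 = 6000$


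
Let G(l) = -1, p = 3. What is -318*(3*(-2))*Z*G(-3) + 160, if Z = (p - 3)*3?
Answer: 160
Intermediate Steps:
Z = 0 (Z = (3 - 3)*3 = 0*3 = 0)
-318*(3*(-2))*Z*G(-3) + 160 = -318*(3*(-2))*0*(-1) + 160 = -318*(-6*0)*(-1) + 160 = -0*(-1) + 160 = -318*0 + 160 = 0 + 160 = 160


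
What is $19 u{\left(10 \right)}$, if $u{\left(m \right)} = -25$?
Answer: $-475$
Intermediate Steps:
$19 u{\left(10 \right)} = 19 \left(-25\right) = -475$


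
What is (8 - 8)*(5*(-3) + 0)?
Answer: 0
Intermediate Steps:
(8 - 8)*(5*(-3) + 0) = 0*(-15 + 0) = 0*(-15) = 0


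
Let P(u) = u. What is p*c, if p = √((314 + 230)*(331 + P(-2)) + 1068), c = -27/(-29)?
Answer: 54*√45011/29 ≈ 395.05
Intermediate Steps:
c = 27/29 (c = -27*(-1/29) = 27/29 ≈ 0.93103)
p = 2*√45011 (p = √((314 + 230)*(331 - 2) + 1068) = √(544*329 + 1068) = √(178976 + 1068) = √180044 = 2*√45011 ≈ 424.32)
p*c = (2*√45011)*(27/29) = 54*√45011/29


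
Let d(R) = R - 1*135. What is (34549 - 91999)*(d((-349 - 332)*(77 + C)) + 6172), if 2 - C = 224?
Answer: -6019725900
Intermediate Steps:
C = -222 (C = 2 - 1*224 = 2 - 224 = -222)
d(R) = -135 + R (d(R) = R - 135 = -135 + R)
(34549 - 91999)*(d((-349 - 332)*(77 + C)) + 6172) = (34549 - 91999)*((-135 + (-349 - 332)*(77 - 222)) + 6172) = -57450*((-135 - 681*(-145)) + 6172) = -57450*((-135 + 98745) + 6172) = -57450*(98610 + 6172) = -57450*104782 = -6019725900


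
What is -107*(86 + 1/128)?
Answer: -1177963/128 ≈ -9202.8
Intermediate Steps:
-107*(86 + 1/128) = -107*11009/128 = -1177963/128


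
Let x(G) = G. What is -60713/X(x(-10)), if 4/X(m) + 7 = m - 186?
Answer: 12324739/4 ≈ 3.0812e+6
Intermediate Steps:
X(m) = 4/(-193 + m) (X(m) = 4/(-7 + (m - 186)) = 4/(-7 + (-186 + m)) = 4/(-193 + m))
-60713/X(x(-10)) = -60713/(4/(-193 - 10)) = -60713/(4/(-203)) = -60713/(4*(-1/203)) = -60713/(-4/203) = -60713*(-203/4) = 12324739/4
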